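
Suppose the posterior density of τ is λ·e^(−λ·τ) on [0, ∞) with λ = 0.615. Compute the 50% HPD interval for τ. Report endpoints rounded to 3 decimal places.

[0.000, 1.127]

The exponential density is strictly decreasing on [0, ∞), so the HPD interval is anchored at 0: [0, q] with P(τ ≤ q) = 0.50.
q = −ln(1 − 0.50) / 0.615 = 0.6931 / 0.615 = 1.127.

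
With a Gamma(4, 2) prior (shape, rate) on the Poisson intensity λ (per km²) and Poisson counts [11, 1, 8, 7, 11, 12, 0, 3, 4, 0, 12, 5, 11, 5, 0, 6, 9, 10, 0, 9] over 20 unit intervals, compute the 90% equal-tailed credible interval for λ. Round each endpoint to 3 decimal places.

Posterior: Gamma(4+124, 2+20) = Gamma(128, 22) (shape, rate).
Equal-tailed 90% interval: Gamma(128, 22) quantiles at 0.05 and 0.95.
Posterior mean ≈ 5.818, SD ≈ 0.514; a Normal approximation gives roughly [4.972, 6.664].
Exact: lower = 4.999; upper = 6.689.

[4.999, 6.689]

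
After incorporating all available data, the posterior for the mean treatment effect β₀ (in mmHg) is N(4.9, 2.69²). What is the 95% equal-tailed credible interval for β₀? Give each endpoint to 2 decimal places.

The posterior is symmetric, so the 95% equal-tailed interval is β₀ = 4.9 ± z·2.69 with z = 1.960.
Half-width: 1.960 × 2.69 = 5.27.
4.9 − 5.27 = -0.37; 4.9 + 5.27 = 10.17.

[-0.37, 10.17]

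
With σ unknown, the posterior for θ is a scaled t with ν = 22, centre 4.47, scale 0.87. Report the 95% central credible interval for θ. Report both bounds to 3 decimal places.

[2.666, 6.274]

The t_22 distribution is symmetric; the 95% interval is 4.47 ± t·0.87 with t_{0.975,22} = 2.074.
Half-width: 2.074 × 0.87 = 1.804.
4.47 − 1.804 = 2.666; 4.47 + 1.804 = 6.274.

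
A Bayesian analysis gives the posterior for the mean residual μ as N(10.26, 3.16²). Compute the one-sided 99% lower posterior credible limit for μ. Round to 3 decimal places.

2.909

Need L with P(μ ≥ L) = 0.99: L = 10.26 − z_{0.01}·3.16.
z = 2.326; L = 10.26 − 2.326 × 3.16 = 2.909.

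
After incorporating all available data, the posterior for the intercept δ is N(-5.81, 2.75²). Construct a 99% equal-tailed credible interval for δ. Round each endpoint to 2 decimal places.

The posterior is symmetric, so the 99% equal-tailed interval is δ = -5.81 ± z·2.75 with z = 2.576.
Half-width: 2.576 × 2.75 = 7.08.
-5.81 − 7.08 = -12.89; -5.81 + 7.08 = 1.27.

[-12.89, 1.27]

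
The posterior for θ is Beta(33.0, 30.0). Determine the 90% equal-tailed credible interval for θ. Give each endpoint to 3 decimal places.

Posterior: Beta(33.0, 30.0).
Equal-tailed 90% interval: the 0.05 and 0.95 quantiles of Beta(33.0, 30.0).
Posterior mean ≈ 0.524, SD ≈ 0.062; a Normal approximation gives roughly [0.421, 0.626].
Exact: F⁻¹(0.05) = 0.421; F⁻¹(0.95) = 0.626.

[0.421, 0.626]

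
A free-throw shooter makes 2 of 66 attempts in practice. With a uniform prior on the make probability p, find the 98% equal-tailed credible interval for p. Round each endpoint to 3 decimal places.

[0.007, 0.120]

Posterior: Beta(1+2, 1+64) = Beta(3, 65).
Equal-tailed 98% interval: the 0.01 and 0.99 quantiles of Beta(3, 65).
Posterior mean ≈ 0.044, SD ≈ 0.025; a Normal approximation gives roughly [-0.013, 0.102].
Exact: F⁻¹(0.01) = 0.007; F⁻¹(0.99) = 0.120.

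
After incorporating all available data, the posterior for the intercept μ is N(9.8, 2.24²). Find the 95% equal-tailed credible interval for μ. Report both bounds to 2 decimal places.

The posterior is symmetric, so the 95% equal-tailed interval is μ = 9.8 ± z·2.24 with z = 1.960.
Half-width: 1.960 × 2.24 = 4.39.
9.8 − 4.39 = 5.41; 9.8 + 4.39 = 14.19.

[5.41, 14.19]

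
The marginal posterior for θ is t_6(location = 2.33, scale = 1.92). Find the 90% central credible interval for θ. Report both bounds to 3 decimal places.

The t_6 distribution is symmetric; the 90% interval is 2.33 ± t·1.92 with t_{0.95,6} = 1.943.
Half-width: 1.943 × 1.92 = 3.731.
2.33 − 3.731 = -1.401; 2.33 + 3.731 = 6.061.

[-1.401, 6.061]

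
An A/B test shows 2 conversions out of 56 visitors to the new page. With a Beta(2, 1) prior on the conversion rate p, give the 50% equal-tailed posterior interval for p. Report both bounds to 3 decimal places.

[0.044, 0.086]

Posterior: Beta(2+2, 1+54) = Beta(4, 55).
Equal-tailed 50% interval: the 0.25 and 0.75 quantiles of Beta(4, 55).
Posterior mean ≈ 0.068, SD ≈ 0.032; a Normal approximation gives roughly [0.046, 0.090].
Exact: F⁻¹(0.25) = 0.044; F⁻¹(0.75) = 0.086.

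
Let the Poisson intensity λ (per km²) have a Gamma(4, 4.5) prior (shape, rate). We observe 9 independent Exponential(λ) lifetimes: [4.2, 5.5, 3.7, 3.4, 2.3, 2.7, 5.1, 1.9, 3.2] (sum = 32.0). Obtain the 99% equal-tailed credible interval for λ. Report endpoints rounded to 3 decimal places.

Posterior: Gamma(4+9, 4.5+32.0) = Gamma(13, 36.5) (shape, rate).
Equal-tailed 99% interval: Gamma(13, 36.5) quantiles at 0.005 and 0.995.
Posterior mean ≈ 0.356, SD ≈ 0.099; a Normal approximation gives roughly [0.102, 0.611].
Exact: lower = 0.153; upper = 0.662.

[0.153, 0.662]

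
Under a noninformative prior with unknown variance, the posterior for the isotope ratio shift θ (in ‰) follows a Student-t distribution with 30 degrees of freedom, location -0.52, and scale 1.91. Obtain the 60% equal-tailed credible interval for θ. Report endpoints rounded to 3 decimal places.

[-2.151, 1.111]

The t_30 distribution is symmetric; the 60% interval is -0.52 ± t·1.91 with t_{0.8,30} = 0.854.
Half-width: 0.854 × 1.91 = 1.631.
-0.52 − 1.631 = -2.151; -0.52 + 1.631 = 1.111.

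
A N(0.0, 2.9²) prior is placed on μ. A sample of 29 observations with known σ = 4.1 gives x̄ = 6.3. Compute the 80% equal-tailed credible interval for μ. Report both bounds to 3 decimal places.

Posterior precision = 1/2.9² + 29/4.1² = 0.1189 + 1.7252 = 1.8441, so posterior SD = 0.7364.
Posterior mean = (0.0/2.9² + 29·6.3/4.1²) / 1.8441 = 5.8938.
Interval: 5.8938 ± 1.282 × 0.7364 → [4.950, 6.838].

[4.950, 6.838]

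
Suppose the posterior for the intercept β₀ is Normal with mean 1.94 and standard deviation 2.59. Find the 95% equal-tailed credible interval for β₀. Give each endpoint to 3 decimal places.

The posterior is symmetric, so the 95% equal-tailed interval is β₀ = 1.94 ± z·2.59 with z = 1.960.
Half-width: 1.960 × 2.59 = 5.076.
1.94 − 5.076 = -3.136; 1.94 + 5.076 = 7.016.

[-3.136, 7.016]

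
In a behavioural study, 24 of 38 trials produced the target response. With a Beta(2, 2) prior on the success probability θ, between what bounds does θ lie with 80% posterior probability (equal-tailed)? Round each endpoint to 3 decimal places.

[0.522, 0.713]

Posterior: Beta(2+24, 2+14) = Beta(26, 16).
Equal-tailed 80% interval: the 0.1 and 0.9 quantiles of Beta(26, 16).
Posterior mean ≈ 0.619, SD ≈ 0.074; a Normal approximation gives roughly [0.524, 0.714].
Exact: F⁻¹(0.1) = 0.522; F⁻¹(0.9) = 0.713.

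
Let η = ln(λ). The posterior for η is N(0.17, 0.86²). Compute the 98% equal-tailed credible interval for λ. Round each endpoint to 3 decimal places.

On the log scale the 98% interval is 0.17 ± 2.326 × 0.86 = [-1.8307, 2.1707].
Exponentiate: [e^-1.8307, e^2.1707] = [0.160, 8.764].

[0.160, 8.764]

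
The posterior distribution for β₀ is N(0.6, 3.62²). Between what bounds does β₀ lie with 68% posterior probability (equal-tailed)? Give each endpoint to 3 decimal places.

[-3.000, 4.200]

The posterior is symmetric, so the 68% equal-tailed interval is β₀ = 0.6 ± z·3.62 with z = 0.994.
Half-width: 0.994 × 3.62 = 3.600.
0.6 − 3.600 = -3.000; 0.6 + 3.600 = 4.200.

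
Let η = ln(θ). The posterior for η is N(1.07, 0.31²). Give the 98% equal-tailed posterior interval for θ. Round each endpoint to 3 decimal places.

On the log scale the 98% interval is 1.07 ± 2.326 × 0.31 = [0.3488, 1.7912].
Exponentiate: [e^0.3488, e^1.7912] = [1.417, 5.996].

[1.417, 5.996]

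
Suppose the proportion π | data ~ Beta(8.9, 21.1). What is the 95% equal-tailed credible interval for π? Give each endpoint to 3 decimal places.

Posterior: Beta(8.9, 21.1).
Equal-tailed 95% interval: the 0.025 and 0.975 quantiles of Beta(8.9, 21.1).
Posterior mean ≈ 0.297, SD ≈ 0.082; a Normal approximation gives roughly [0.136, 0.457].
Exact: F⁻¹(0.025) = 0.150; F⁻¹(0.975) = 0.469.

[0.150, 0.469]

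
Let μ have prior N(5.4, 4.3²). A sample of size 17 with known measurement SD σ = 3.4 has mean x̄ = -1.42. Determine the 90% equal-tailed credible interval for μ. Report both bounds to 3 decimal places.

Posterior precision = 1/4.3² + 17/3.4² = 0.0541 + 1.4706 = 1.5247, so posterior SD = 0.8099.
Posterior mean = (5.4/4.3² + 17·-1.42/3.4²) / 1.5247 = -1.1781.
Interval: -1.1781 ± 1.645 × 0.8099 → [-2.510, 0.154].

[-2.510, 0.154]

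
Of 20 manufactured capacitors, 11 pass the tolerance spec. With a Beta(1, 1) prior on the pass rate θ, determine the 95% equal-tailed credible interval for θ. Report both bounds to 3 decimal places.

[0.340, 0.743]

Posterior: Beta(1+11, 1+9) = Beta(12, 10).
Equal-tailed 95% interval: the 0.025 and 0.975 quantiles of Beta(12, 10).
Posterior mean ≈ 0.545, SD ≈ 0.104; a Normal approximation gives roughly [0.342, 0.749].
Exact: F⁻¹(0.025) = 0.340; F⁻¹(0.975) = 0.743.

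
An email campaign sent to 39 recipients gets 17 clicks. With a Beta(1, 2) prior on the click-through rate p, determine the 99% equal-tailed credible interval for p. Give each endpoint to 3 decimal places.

[0.245, 0.625]

Posterior: Beta(1+17, 2+22) = Beta(18, 24).
Equal-tailed 99% interval: the 0.005 and 0.995 quantiles of Beta(18, 24).
Posterior mean ≈ 0.429, SD ≈ 0.075; a Normal approximation gives roughly [0.234, 0.623].
Exact: F⁻¹(0.005) = 0.245; F⁻¹(0.995) = 0.625.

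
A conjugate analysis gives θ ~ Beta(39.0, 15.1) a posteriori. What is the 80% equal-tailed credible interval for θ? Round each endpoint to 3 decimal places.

Posterior: Beta(39.0, 15.1).
Equal-tailed 80% interval: the 0.1 and 0.9 quantiles of Beta(39.0, 15.1).
Posterior mean ≈ 0.721, SD ≈ 0.060; a Normal approximation gives roughly [0.643, 0.798].
Exact: F⁻¹(0.1) = 0.641; F⁻¹(0.9) = 0.797.

[0.641, 0.797]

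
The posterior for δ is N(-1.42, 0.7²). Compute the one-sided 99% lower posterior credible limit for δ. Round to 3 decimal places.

-3.048

Need L with P(δ ≥ L) = 0.99: L = -1.42 − z_{0.01}·0.7.
z = 2.326; L = -1.42 − 2.326 × 0.7 = -3.048.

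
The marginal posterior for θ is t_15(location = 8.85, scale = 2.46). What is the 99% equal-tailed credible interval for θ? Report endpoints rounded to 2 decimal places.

The t_15 distribution is symmetric; the 99% interval is 8.85 ± t·2.46 with t_{0.995,15} = 2.947.
Half-width: 2.947 × 2.46 = 7.25.
8.85 − 7.25 = 1.60; 8.85 + 7.25 = 16.10.

[1.60, 16.10]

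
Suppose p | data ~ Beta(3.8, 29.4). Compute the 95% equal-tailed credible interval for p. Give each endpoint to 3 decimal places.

[0.032, 0.241]

Posterior: Beta(3.8, 29.4).
Equal-tailed 95% interval: the 0.025 and 0.975 quantiles of Beta(3.8, 29.4).
Posterior mean ≈ 0.114, SD ≈ 0.054; a Normal approximation gives roughly [0.008, 0.221].
Exact: F⁻¹(0.025) = 0.032; F⁻¹(0.975) = 0.241.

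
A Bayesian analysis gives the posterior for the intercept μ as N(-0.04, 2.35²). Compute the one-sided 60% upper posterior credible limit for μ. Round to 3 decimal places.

Need U with P(μ ≤ U) = 0.60: U = -0.04 + z_{0.4}·2.35.
z = 0.253; U = -0.04 + 0.253 × 2.35 = 0.555.

0.555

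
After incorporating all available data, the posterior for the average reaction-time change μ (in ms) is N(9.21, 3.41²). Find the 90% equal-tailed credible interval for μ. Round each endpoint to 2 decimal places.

[3.60, 14.82]

The posterior is symmetric, so the 90% equal-tailed interval is μ = 9.21 ± z·3.41 with z = 1.645.
Half-width: 1.645 × 3.41 = 5.61.
9.21 − 5.61 = 3.60; 9.21 + 5.61 = 14.82.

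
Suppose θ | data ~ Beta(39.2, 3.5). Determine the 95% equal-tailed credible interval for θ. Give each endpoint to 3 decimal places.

Posterior: Beta(39.2, 3.5).
Equal-tailed 95% interval: the 0.025 and 0.975 quantiles of Beta(39.2, 3.5).
Posterior mean ≈ 0.918, SD ≈ 0.041; a Normal approximation gives roughly [0.837, 0.999].
Exact: F⁻¹(0.025) = 0.820; F⁻¹(0.975) = 0.979.

[0.820, 0.979]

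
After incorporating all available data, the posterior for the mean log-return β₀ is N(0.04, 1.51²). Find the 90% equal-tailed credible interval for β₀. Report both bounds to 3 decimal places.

[-2.444, 2.524]

The posterior is symmetric, so the 90% equal-tailed interval is β₀ = 0.04 ± z·1.51 with z = 1.645.
Half-width: 1.645 × 1.51 = 2.484.
0.04 − 2.484 = -2.444; 0.04 + 2.484 = 2.524.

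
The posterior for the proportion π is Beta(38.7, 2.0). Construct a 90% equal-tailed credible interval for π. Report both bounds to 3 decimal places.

[0.886, 0.991]

Posterior: Beta(38.7, 2.0).
Equal-tailed 90% interval: the 0.05 and 0.95 quantiles of Beta(38.7, 2.0).
Posterior mean ≈ 0.951, SD ≈ 0.033; a Normal approximation gives roughly [0.896, 1.006].
Exact: F⁻¹(0.05) = 0.886; F⁻¹(0.95) = 0.991.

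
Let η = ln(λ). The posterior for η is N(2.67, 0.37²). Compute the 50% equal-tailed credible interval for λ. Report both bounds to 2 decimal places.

[11.25, 18.53]

On the log scale the 50% interval is 2.67 ± 0.674 × 0.37 = [2.4204, 2.9196].
Exponentiate: [e^2.4204, e^2.9196] = [11.25, 18.53].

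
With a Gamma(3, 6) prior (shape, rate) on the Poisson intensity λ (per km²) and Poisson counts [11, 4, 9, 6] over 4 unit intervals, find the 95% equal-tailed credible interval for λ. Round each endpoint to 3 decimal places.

[2.272, 4.517]

Posterior: Gamma(3+30, 6+4) = Gamma(33, 10) (shape, rate).
Equal-tailed 95% interval: Gamma(33, 10) quantiles at 0.025 and 0.975.
Posterior mean ≈ 3.300, SD ≈ 0.574; a Normal approximation gives roughly [2.174, 4.426].
Exact: lower = 2.272; upper = 4.517.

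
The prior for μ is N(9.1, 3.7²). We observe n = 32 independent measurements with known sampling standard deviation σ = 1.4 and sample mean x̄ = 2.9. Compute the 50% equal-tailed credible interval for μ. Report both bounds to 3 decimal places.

Posterior precision = 1/3.7² + 32/1.4² = 0.0730 + 16.3265 = 16.3996, so posterior SD = 0.2469.
Posterior mean = (9.1/3.7² + 32·2.9/1.4²) / 16.3996 = 2.9276.
Interval: 2.9276 ± 0.674 × 0.2469 → [2.761, 3.094].

[2.761, 3.094]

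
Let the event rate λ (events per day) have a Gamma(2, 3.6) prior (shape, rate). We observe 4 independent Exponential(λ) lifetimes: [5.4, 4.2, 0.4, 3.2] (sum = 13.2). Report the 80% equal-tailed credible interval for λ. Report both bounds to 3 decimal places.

Posterior: Gamma(2+4, 3.6+13.2) = Gamma(6, 16.8) (shape, rate).
Equal-tailed 80% interval: Gamma(6, 16.8) quantiles at 0.1 and 0.9.
Posterior mean ≈ 0.357, SD ≈ 0.146; a Normal approximation gives roughly [0.170, 0.544].
Exact: lower = 0.188; upper = 0.552.

[0.188, 0.552]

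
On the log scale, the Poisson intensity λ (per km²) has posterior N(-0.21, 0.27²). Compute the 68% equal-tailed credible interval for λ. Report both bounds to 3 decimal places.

On the log scale the 68% interval is -0.21 ± 0.994 × 0.27 = [-0.4785, 0.0585].
Exponentiate: [e^-0.4785, e^0.0585] = [0.620, 1.060].

[0.620, 1.060]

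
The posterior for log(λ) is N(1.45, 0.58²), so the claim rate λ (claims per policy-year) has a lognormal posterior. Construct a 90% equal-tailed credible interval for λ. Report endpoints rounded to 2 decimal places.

On the log scale the 90% interval is 1.45 ± 1.645 × 0.58 = [0.4960, 2.4040].
Exponentiate: [e^0.4960, e^2.4040] = [1.64, 11.07].

[1.64, 11.07]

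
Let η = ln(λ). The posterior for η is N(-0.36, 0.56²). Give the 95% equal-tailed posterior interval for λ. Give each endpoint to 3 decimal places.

[0.233, 2.091]

On the log scale the 95% interval is -0.36 ± 1.960 × 0.56 = [-1.4576, 0.7376].
Exponentiate: [e^-1.4576, e^0.7376] = [0.233, 2.091].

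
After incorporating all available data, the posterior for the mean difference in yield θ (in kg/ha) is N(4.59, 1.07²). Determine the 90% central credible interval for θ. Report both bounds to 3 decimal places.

[2.830, 6.350]

The posterior is symmetric, so the 90% equal-tailed interval is θ = 4.59 ± z·1.07 with z = 1.645.
Half-width: 1.645 × 1.07 = 1.760.
4.59 − 1.760 = 2.830; 4.59 + 1.760 = 6.350.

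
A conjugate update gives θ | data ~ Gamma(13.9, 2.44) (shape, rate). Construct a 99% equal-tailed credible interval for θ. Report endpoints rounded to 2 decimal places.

[2.53, 10.39]

Posterior: Gamma(shape 13.9, rate 2.44).
Equal-tailed 99% interval: Gamma(13.9, 2.44) quantiles at 0.005 and 0.995.
Posterior mean ≈ 5.70, SD ≈ 1.53; a Normal approximation gives roughly [1.76, 9.63].
Exact: lower = 2.53; upper = 10.39.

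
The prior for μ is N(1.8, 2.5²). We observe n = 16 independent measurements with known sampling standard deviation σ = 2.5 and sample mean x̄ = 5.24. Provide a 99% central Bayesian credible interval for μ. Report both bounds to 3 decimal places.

Posterior precision = 1/2.5² + 16/2.5² = 0.1600 + 2.5600 = 2.7200, so posterior SD = 0.6063.
Posterior mean = (1.8/2.5² + 16·5.24/2.5²) / 2.7200 = 5.0376.
Interval: 5.0376 ± 2.576 × 0.6063 → [3.476, 6.599].

[3.476, 6.599]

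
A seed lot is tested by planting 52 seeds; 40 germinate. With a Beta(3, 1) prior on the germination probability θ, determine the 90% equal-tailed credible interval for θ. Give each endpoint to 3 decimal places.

[0.671, 0.854]

Posterior: Beta(3+40, 1+12) = Beta(43, 13).
Equal-tailed 90% interval: the 0.05 and 0.95 quantiles of Beta(43, 13).
Posterior mean ≈ 0.768, SD ≈ 0.056; a Normal approximation gives roughly [0.676, 0.860].
Exact: F⁻¹(0.05) = 0.671; F⁻¹(0.95) = 0.854.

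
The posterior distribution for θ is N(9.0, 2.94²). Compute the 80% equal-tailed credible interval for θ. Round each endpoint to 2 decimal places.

[5.23, 12.77]

The posterior is symmetric, so the 80% equal-tailed interval is θ = 9.0 ± z·2.94 with z = 1.282.
Half-width: 1.282 × 2.94 = 3.77.
9.0 − 3.77 = 5.23; 9.0 + 3.77 = 12.77.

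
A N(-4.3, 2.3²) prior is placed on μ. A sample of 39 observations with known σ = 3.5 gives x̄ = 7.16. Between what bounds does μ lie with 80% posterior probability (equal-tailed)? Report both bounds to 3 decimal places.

Posterior precision = 1/2.3² + 39/3.5² = 0.1890 + 3.1837 = 3.3727, so posterior SD = 0.5445.
Posterior mean = (-4.3/2.3² + 39·7.16/3.5²) / 3.3727 = 6.5177.
Interval: 6.5177 ± 1.282 × 0.5445 → [5.820, 7.216].

[5.820, 7.216]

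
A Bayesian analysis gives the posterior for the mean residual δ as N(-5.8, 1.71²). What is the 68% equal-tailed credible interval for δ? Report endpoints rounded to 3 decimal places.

[-7.501, -4.099]

The posterior is symmetric, so the 68% equal-tailed interval is δ = -5.8 ± z·1.71 with z = 0.994.
Half-width: 0.994 × 1.71 = 1.701.
-5.8 − 1.701 = -7.501; -5.8 + 1.701 = -4.099.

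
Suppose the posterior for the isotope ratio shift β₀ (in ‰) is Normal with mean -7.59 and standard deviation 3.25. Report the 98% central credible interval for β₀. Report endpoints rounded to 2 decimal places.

The posterior is symmetric, so the 98% equal-tailed interval is β₀ = -7.59 ± z·3.25 with z = 2.326.
Half-width: 2.326 × 3.25 = 7.56.
-7.59 − 7.56 = -15.15; -7.59 + 7.56 = -0.03.

[-15.15, -0.03]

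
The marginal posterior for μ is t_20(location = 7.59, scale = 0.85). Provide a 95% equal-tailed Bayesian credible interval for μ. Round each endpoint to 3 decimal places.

[5.817, 9.363]

The t_20 distribution is symmetric; the 95% interval is 7.59 ± t·0.85 with t_{0.975,20} = 2.086.
Half-width: 2.086 × 0.85 = 1.773.
7.59 − 1.773 = 5.817; 7.59 + 1.773 = 9.363.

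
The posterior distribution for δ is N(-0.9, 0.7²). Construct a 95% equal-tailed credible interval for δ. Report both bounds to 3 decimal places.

[-2.272, 0.472]

The posterior is symmetric, so the 95% equal-tailed interval is δ = -0.9 ± z·0.7 with z = 1.960.
Half-width: 1.960 × 0.7 = 1.372.
-0.9 − 1.372 = -2.272; -0.9 + 1.372 = 0.472.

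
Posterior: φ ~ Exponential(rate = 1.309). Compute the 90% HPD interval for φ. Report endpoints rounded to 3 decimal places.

[0.000, 1.759]

The exponential density is strictly decreasing on [0, ∞), so the HPD interval is anchored at 0: [0, q] with P(φ ≤ q) = 0.90.
q = −ln(1 − 0.90) / 1.309 = 2.3026 / 1.309 = 1.759.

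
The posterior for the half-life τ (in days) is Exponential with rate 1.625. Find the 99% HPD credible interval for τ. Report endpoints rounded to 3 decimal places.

[0.000, 2.834]

The exponential density is strictly decreasing on [0, ∞), so the HPD interval is anchored at 0: [0, q] with P(τ ≤ q) = 0.99.
q = −ln(1 − 0.99) / 1.625 = 4.6052 / 1.625 = 2.834.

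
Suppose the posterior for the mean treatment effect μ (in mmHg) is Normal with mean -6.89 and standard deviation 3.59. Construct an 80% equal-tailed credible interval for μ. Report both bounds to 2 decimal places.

[-11.49, -2.29]

The posterior is symmetric, so the 80% equal-tailed interval is μ = -6.89 ± z·3.59 with z = 1.282.
Half-width: 1.282 × 3.59 = 4.60.
-6.89 − 4.60 = -11.49; -6.89 + 4.60 = -2.29.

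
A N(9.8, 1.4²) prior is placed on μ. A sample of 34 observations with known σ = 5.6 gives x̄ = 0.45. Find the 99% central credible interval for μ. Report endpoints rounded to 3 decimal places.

[1.402, 5.482]

Posterior precision = 1/1.4² + 34/5.6² = 0.5102 + 1.0842 = 1.5944, so posterior SD = 0.7920.
Posterior mean = (9.8/1.4² + 34·0.45/5.6²) / 1.5944 = 3.4420.
Interval: 3.4420 ± 2.576 × 0.7920 → [1.402, 5.482].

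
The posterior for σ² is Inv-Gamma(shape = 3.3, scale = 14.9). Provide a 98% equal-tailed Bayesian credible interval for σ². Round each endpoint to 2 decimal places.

[1.67, 27.42]

Inverse-Gamma(3.3, 14.9) quantiles: F⁻¹(0.01) and F⁻¹(0.99).
Equivalently, 1/σ² ~ Gamma(3.3, rate = 14.9); invert its 0.99 and 0.01 quantiles.
Posterior mean ≈ 6.48, SD ≈ 5.68; a Normal approximation gives roughly [-6.74, 19.70].
Exact: lower = 1.67; upper = 27.42.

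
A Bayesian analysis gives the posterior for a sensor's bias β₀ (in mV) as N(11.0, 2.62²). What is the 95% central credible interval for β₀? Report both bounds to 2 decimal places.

The posterior is symmetric, so the 95% equal-tailed interval is β₀ = 11.0 ± z·2.62 with z = 1.960.
Half-width: 1.960 × 2.62 = 5.14.
11.0 − 5.14 = 5.86; 11.0 + 5.14 = 16.14.

[5.86, 16.14]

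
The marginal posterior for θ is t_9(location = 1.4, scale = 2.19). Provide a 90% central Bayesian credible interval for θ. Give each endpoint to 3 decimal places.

[-2.615, 5.415]

The t_9 distribution is symmetric; the 90% interval is 1.4 ± t·2.19 with t_{0.95,9} = 1.833.
Half-width: 1.833 × 2.19 = 4.015.
1.4 − 4.015 = -2.615; 1.4 + 4.015 = 5.415.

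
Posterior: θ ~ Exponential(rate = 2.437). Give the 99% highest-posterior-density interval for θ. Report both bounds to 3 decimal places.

[0.000, 1.890]

The exponential density is strictly decreasing on [0, ∞), so the HPD interval is anchored at 0: [0, q] with P(θ ≤ q) = 0.99.
q = −ln(1 − 0.99) / 2.437 = 4.6052 / 2.437 = 1.890.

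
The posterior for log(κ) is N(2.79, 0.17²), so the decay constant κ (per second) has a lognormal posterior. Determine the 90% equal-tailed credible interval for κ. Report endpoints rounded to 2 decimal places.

[12.31, 21.53]

On the log scale the 90% interval is 2.79 ± 1.645 × 0.17 = [2.5104, 3.0696].
Exponentiate: [e^2.5104, e^3.0696] = [12.31, 21.53].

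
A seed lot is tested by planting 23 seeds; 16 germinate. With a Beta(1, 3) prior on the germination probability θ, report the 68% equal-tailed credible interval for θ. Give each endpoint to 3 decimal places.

[0.537, 0.722]

Posterior: Beta(1+16, 3+7) = Beta(17, 10).
Equal-tailed 68% interval: the 0.16 and 0.84 quantiles of Beta(17, 10).
Posterior mean ≈ 0.630, SD ≈ 0.091; a Normal approximation gives roughly [0.539, 0.720].
Exact: F⁻¹(0.16) = 0.537; F⁻¹(0.84) = 0.722.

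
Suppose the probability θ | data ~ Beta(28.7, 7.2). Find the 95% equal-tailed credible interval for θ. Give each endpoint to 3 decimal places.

[0.656, 0.911]

Posterior: Beta(28.7, 7.2).
Equal-tailed 95% interval: the 0.025 and 0.975 quantiles of Beta(28.7, 7.2).
Posterior mean ≈ 0.799, SD ≈ 0.066; a Normal approximation gives roughly [0.670, 0.929].
Exact: F⁻¹(0.025) = 0.656; F⁻¹(0.975) = 0.911.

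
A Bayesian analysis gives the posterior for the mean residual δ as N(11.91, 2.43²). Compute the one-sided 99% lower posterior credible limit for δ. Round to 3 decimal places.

6.257

Need L with P(δ ≥ L) = 0.99: L = 11.91 − z_{0.01}·2.43.
z = 2.326; L = 11.91 − 2.326 × 2.43 = 6.257.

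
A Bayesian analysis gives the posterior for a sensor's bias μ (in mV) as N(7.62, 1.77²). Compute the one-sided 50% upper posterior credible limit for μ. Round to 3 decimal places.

7.620

Need U with P(μ ≤ U) = 0.50: U = 7.62 + z_{0.5}·1.77.
z = 0.000; U = 7.62 + 0.000 × 1.77 = 7.620.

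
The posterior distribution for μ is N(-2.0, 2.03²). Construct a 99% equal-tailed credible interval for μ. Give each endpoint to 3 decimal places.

[-7.229, 3.229]

The posterior is symmetric, so the 99% equal-tailed interval is μ = -2.0 ± z·2.03 with z = 2.576.
Half-width: 2.576 × 2.03 = 5.229.
-2.0 − 5.229 = -7.229; -2.0 + 5.229 = 3.229.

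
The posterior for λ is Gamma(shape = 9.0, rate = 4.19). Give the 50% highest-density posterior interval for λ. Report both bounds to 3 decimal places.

[1.485, 2.407]

The posterior is unimodal and skewed, so the HPD interval has equal density at both endpoints and is the shortest 50% interval.
Solving f(1.485) = f(2.407) with F(2.407) − F(1.485) = 0.50 gives [1.485, 2.407].
For comparison, the equal-tailed interval is [1.632, 2.578]; the HPD is narrower and shifted toward the mode.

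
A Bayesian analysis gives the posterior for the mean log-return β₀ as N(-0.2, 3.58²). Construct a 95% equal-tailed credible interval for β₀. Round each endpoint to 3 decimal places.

[-7.217, 6.817]

The posterior is symmetric, so the 95% equal-tailed interval is β₀ = -0.2 ± z·3.58 with z = 1.960.
Half-width: 1.960 × 3.58 = 7.017.
-0.2 − 7.017 = -7.217; -0.2 + 7.017 = 6.817.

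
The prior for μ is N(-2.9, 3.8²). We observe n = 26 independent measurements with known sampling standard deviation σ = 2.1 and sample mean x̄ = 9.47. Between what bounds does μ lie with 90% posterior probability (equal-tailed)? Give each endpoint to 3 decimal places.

Posterior precision = 1/3.8² + 26/2.1² = 0.0693 + 5.8957 = 5.9649, so posterior SD = 0.4094.
Posterior mean = (-2.9/3.8² + 26·9.47/2.1²) / 5.9649 = 9.3264.
Interval: 9.3264 ± 1.645 × 0.4094 → [8.653, 10.000].

[8.653, 10.000]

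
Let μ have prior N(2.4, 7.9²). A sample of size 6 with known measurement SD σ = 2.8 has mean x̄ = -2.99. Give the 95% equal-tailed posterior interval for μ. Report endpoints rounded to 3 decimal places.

Posterior precision = 1/7.9² + 6/2.8² = 0.0160 + 0.7653 = 0.7813, so posterior SD = 1.1313.
Posterior mean = (2.4/7.9² + 6·-2.99/2.8²) / 0.7813 = -2.8795.
Interval: -2.8795 ± 1.960 × 1.1313 → [-5.097, -0.662].

[-5.097, -0.662]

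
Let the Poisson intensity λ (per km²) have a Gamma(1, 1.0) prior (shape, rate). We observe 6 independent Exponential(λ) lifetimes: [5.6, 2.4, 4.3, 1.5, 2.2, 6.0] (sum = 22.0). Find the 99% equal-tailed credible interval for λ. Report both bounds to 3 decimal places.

[0.089, 0.681]

Posterior: Gamma(1+6, 1.0+22.0) = Gamma(7, 23.0) (shape, rate).
Equal-tailed 99% interval: Gamma(7, 23.0) quantiles at 0.005 and 0.995.
Posterior mean ≈ 0.304, SD ≈ 0.115; a Normal approximation gives roughly [0.008, 0.601].
Exact: lower = 0.089; upper = 0.681.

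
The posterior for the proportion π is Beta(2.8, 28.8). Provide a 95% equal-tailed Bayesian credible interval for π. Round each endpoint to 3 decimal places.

[0.018, 0.208]

Posterior: Beta(2.8, 28.8).
Equal-tailed 95% interval: the 0.025 and 0.975 quantiles of Beta(2.8, 28.8).
Posterior mean ≈ 0.089, SD ≈ 0.050; a Normal approximation gives roughly [-0.009, 0.186].
Exact: F⁻¹(0.025) = 0.018; F⁻¹(0.975) = 0.208.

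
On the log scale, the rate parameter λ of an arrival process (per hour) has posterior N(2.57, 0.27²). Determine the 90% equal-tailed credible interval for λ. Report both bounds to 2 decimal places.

[8.38, 20.37]

On the log scale the 90% interval is 2.57 ± 1.645 × 0.27 = [2.1259, 3.0141].
Exponentiate: [e^2.1259, e^3.0141] = [8.38, 20.37].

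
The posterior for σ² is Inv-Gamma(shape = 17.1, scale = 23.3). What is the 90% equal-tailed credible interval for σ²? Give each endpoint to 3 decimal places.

Inverse-Gamma(17.1, 23.3) quantiles: F⁻¹(0.05) and F⁻¹(0.95).
Equivalently, 1/σ² ~ Gamma(17.1, rate = 23.3); invert its 0.95 and 0.05 quantiles.
Posterior mean ≈ 1.447, SD ≈ 0.372; a Normal approximation gives roughly [0.835, 2.060].
Exact: lower = 0.954; upper = 2.135.

[0.954, 2.135]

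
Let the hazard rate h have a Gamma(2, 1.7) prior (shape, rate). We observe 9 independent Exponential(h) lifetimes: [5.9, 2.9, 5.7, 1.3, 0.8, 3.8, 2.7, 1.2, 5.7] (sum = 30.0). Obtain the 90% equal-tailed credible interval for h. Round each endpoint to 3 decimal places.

Posterior: Gamma(2+9, 1.7+30.0) = Gamma(11, 31.7) (shape, rate).
Equal-tailed 90% interval: Gamma(11, 31.7) quantiles at 0.05 and 0.95.
Posterior mean ≈ 0.347, SD ≈ 0.105; a Normal approximation gives roughly [0.175, 0.519].
Exact: lower = 0.195; upper = 0.535.

[0.195, 0.535]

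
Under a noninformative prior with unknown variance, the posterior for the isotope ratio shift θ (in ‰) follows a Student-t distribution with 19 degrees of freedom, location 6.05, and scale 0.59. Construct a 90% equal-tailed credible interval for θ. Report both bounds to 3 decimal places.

The t_19 distribution is symmetric; the 90% interval is 6.05 ± t·0.59 with t_{0.95,19} = 1.729.
Half-width: 1.729 × 0.59 = 1.020.
6.05 − 1.020 = 5.030; 6.05 + 1.020 = 7.070.

[5.030, 7.070]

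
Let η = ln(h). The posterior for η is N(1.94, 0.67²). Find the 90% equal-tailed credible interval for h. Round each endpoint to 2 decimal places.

On the log scale the 90% interval is 1.94 ± 1.645 × 0.67 = [0.8379, 3.0421].
Exponentiate: [e^0.8379, e^3.0421] = [2.31, 20.95].

[2.31, 20.95]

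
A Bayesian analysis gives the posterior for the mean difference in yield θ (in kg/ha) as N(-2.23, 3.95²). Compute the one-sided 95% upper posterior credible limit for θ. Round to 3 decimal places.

4.267

Need U with P(θ ≤ U) = 0.95: U = -2.23 + z_{0.05}·3.95.
z = 1.645; U = -2.23 + 1.645 × 3.95 = 4.267.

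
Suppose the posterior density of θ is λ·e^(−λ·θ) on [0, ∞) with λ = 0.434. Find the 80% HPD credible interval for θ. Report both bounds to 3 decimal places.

[0.000, 3.708]

The exponential density is strictly decreasing on [0, ∞), so the HPD interval is anchored at 0: [0, q] with P(θ ≤ q) = 0.80.
q = −ln(1 − 0.80) / 0.434 = 1.6094 / 0.434 = 3.708.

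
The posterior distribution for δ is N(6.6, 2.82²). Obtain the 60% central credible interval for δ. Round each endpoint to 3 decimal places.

The posterior is symmetric, so the 60% equal-tailed interval is δ = 6.6 ± z·2.82 with z = 0.842.
Half-width: 0.842 × 2.82 = 2.373.
6.6 − 2.373 = 4.227; 6.6 + 2.373 = 8.973.

[4.227, 8.973]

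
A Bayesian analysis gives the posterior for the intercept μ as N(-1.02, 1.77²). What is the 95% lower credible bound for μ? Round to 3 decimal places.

-3.931

Need L with P(μ ≥ L) = 0.95: L = -1.02 − z_{0.05}·1.77.
z = 1.645; L = -1.02 − 1.645 × 1.77 = -3.931.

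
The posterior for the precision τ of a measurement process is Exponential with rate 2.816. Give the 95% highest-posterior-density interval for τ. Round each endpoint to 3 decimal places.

[0.000, 1.064]

The exponential density is strictly decreasing on [0, ∞), so the HPD interval is anchored at 0: [0, q] with P(τ ≤ q) = 0.95.
q = −ln(1 − 0.95) / 2.816 = 2.9957 / 2.816 = 1.064.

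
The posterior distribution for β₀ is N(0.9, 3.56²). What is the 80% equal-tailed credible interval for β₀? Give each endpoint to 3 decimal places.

[-3.662, 5.462]

The posterior is symmetric, so the 80% equal-tailed interval is β₀ = 0.9 ± z·3.56 with z = 1.282.
Half-width: 1.282 × 3.56 = 4.562.
0.9 − 4.562 = -3.662; 0.9 + 4.562 = 5.462.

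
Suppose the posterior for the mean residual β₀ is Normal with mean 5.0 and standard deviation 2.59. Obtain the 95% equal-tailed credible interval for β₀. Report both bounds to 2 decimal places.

[-0.08, 10.08]

The posterior is symmetric, so the 95% equal-tailed interval is β₀ = 5.0 ± z·2.59 with z = 1.960.
Half-width: 1.960 × 2.59 = 5.08.
5.0 − 5.08 = -0.08; 5.0 + 5.08 = 10.08.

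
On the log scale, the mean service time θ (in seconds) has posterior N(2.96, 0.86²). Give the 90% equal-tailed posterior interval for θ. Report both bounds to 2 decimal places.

[4.69, 79.41]

On the log scale the 90% interval is 2.96 ± 1.645 × 0.86 = [1.5454, 4.3746].
Exponentiate: [e^1.5454, e^4.3746] = [4.69, 79.41].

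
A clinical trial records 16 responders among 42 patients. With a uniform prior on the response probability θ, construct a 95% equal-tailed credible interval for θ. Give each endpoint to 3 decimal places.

[0.250, 0.533]

Posterior: Beta(1+16, 1+26) = Beta(17, 27).
Equal-tailed 95% interval: the 0.025 and 0.975 quantiles of Beta(17, 27).
Posterior mean ≈ 0.386, SD ≈ 0.073; a Normal approximation gives roughly [0.244, 0.529].
Exact: F⁻¹(0.025) = 0.250; F⁻¹(0.975) = 0.533.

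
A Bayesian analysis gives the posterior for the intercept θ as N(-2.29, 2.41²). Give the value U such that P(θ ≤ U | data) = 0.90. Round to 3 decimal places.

0.799

Need U with P(θ ≤ U) = 0.90: U = -2.29 + z_{0.1}·2.41.
z = 1.282; U = -2.29 + 1.282 × 2.41 = 0.799.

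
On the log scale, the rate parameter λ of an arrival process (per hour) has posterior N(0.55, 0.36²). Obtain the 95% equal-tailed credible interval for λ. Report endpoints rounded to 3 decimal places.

[0.856, 3.510]

On the log scale the 95% interval is 0.55 ± 1.960 × 0.36 = [-0.1556, 1.2556].
Exponentiate: [e^-0.1556, e^1.2556] = [0.856, 3.510].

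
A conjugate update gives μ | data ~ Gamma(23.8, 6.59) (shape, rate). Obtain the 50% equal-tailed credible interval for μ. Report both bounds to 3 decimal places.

[3.089, 4.080]

Posterior: Gamma(shape 23.8, rate 6.59).
Equal-tailed 50% interval: Gamma(23.8, 6.59) quantiles at 0.25 and 0.75.
Posterior mean ≈ 3.612, SD ≈ 0.740; a Normal approximation gives roughly [3.112, 4.111].
Exact: lower = 3.089; upper = 4.080.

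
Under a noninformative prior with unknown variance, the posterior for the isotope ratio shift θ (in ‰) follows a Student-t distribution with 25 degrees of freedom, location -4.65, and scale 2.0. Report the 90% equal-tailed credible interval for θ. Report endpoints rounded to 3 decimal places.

[-8.066, -1.234]

The t_25 distribution is symmetric; the 90% interval is -4.65 ± t·2.0 with t_{0.95,25} = 1.708.
Half-width: 1.708 × 2.0 = 3.416.
-4.65 − 3.416 = -8.066; -4.65 + 3.416 = -1.234.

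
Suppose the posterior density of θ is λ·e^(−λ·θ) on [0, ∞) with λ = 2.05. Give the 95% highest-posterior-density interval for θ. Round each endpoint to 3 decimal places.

The exponential density is strictly decreasing on [0, ∞), so the HPD interval is anchored at 0: [0, q] with P(θ ≤ q) = 0.95.
q = −ln(1 − 0.95) / 2.05 = 2.9957 / 2.05 = 1.461.

[0.000, 1.461]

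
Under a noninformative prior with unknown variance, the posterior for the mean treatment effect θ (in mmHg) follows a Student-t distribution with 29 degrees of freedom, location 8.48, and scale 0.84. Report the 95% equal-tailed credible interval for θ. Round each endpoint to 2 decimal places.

The t_29 distribution is symmetric; the 95% interval is 8.48 ± t·0.84 with t_{0.975,29} = 2.045.
Half-width: 2.045 × 0.84 = 1.72.
8.48 − 1.72 = 6.76; 8.48 + 1.72 = 10.20.

[6.76, 10.20]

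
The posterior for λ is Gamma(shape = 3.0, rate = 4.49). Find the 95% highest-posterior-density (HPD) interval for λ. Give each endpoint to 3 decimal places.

[0.068, 1.426]

The posterior is unimodal and skewed, so the HPD interval has equal density at both endpoints and is the shortest 95% interval.
Solving f(0.068) = f(1.426) with F(1.426) − F(0.068) = 0.95 gives [0.068, 1.426].
For comparison, the equal-tailed interval is [0.138, 1.609]; the HPD is narrower and shifted toward the mode.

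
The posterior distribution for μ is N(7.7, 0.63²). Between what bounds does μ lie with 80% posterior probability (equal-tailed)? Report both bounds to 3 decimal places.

[6.893, 8.507]

The posterior is symmetric, so the 80% equal-tailed interval is μ = 7.7 ± z·0.63 with z = 1.282.
Half-width: 1.282 × 0.63 = 0.807.
7.7 − 0.807 = 6.893; 7.7 + 0.807 = 8.507.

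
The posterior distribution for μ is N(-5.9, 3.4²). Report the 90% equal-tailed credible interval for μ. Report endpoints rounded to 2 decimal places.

[-11.49, -0.31]

The posterior is symmetric, so the 90% equal-tailed interval is μ = -5.9 ± z·3.4 with z = 1.645.
Half-width: 1.645 × 3.4 = 5.59.
-5.9 − 5.59 = -11.49; -5.9 + 5.59 = -0.31.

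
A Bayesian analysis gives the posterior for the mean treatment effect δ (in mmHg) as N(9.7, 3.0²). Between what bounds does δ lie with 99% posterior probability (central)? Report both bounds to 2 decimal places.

The posterior is symmetric, so the 99% equal-tailed interval is δ = 9.7 ± z·3.0 with z = 2.576.
Half-width: 2.576 × 3.0 = 7.73.
9.7 − 7.73 = 1.97; 9.7 + 7.73 = 17.43.

[1.97, 17.43]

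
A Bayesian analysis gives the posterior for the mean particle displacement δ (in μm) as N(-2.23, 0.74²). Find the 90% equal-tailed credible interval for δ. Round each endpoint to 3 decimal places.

The posterior is symmetric, so the 90% equal-tailed interval is δ = -2.23 ± z·0.74 with z = 1.645.
Half-width: 1.645 × 0.74 = 1.217.
-2.23 − 1.217 = -3.447; -2.23 + 1.217 = -1.013.

[-3.447, -1.013]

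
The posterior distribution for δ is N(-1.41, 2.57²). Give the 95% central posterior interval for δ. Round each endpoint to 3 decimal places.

[-6.447, 3.627]

The posterior is symmetric, so the 95% equal-tailed interval is δ = -1.41 ± z·2.57 with z = 1.960.
Half-width: 1.960 × 2.57 = 5.037.
-1.41 − 5.037 = -6.447; -1.41 + 5.037 = 3.627.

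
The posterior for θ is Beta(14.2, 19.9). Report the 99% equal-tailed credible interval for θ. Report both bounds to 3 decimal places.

Posterior: Beta(14.2, 19.9).
Equal-tailed 99% interval: the 0.005 and 0.995 quantiles of Beta(14.2, 19.9).
Posterior mean ≈ 0.416, SD ≈ 0.083; a Normal approximation gives roughly [0.202, 0.631].
Exact: F⁻¹(0.005) = 0.217; F⁻¹(0.995) = 0.634.

[0.217, 0.634]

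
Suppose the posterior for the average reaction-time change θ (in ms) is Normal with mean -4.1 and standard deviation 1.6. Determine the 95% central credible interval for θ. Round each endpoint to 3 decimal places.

[-7.236, -0.964]

The posterior is symmetric, so the 95% equal-tailed interval is θ = -4.1 ± z·1.6 with z = 1.960.
Half-width: 1.960 × 1.6 = 3.136.
-4.1 − 3.136 = -7.236; -4.1 + 3.136 = -0.964.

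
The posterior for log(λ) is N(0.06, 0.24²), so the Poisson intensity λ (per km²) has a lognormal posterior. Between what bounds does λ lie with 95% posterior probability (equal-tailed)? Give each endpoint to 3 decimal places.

On the log scale the 95% interval is 0.06 ± 1.960 × 0.24 = [-0.4104, 0.5304].
Exponentiate: [e^-0.4104, e^0.5304] = [0.663, 1.700].

[0.663, 1.700]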